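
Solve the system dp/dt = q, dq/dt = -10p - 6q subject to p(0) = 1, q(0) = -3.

p(t) = e^(-3t)cos(t), q(t) = -e^(-3t)sin(t) - 3e^(-3t)cos(t)

Coefficient matrix A = [[0, 1], [-10, -6]].
Characteristic polynomial det(A - λI) = λ^2 + 6λ + 10 = 0.
Eigenvalues λ = -3 ± i (complex conjugate pair).
For λ=-3+i: an eigenvector is (0,-1) - i(-1,3) = (0 + i, -1 - 3i).
A real fundamental pair from Re and Im of e^((-3+i)t)v: X_1 = e^(-3t)(cos(t)·(0,-1) + sin(t)·(-1,3)), X_2 = e^(-3t)(sin(t)·(0,-1) - cos(t)·(-1,3)).
General solution: K_1X_1 + K_2X_2.
Applying p(0)=1, q(0)=-3 gives K_1=0, K_2=1.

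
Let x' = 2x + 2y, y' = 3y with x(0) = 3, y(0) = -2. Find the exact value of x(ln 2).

-4

A = [[2,2],[0,3]]; eigenvalues λ = 2, 3.
Eigenvectors: (-1,0) for λ=2, (-2,-1) for λ=3.
From the initial condition, c_1 = -7, c_2 = 2.
x(ln 2) = (-7)(2^2)(-1) + (2)(2^3)(-2) = -4.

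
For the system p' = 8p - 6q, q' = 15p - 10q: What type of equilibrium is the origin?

stable spiral

A = [[8,-6],[15,-10]]; det(A-λI) = λ^2 + 2λ + 10.
λ = -1 ± 3i: negative real part.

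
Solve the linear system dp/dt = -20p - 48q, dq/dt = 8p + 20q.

p(t) = 3c_1e^(-4t) - 2c_2e^(4t), q(t) = -c_1e^(-4t) + c_2e^(4t)

Coefficient matrix A = [[-20, -48], [8, 20]].
Characteristic polynomial det(A - λI) = λ^2 - 16 = 0.
Eigenvalues λ = -4, 4.
For λ=-4: (A-λI) row 1 is [-16, -48], so an eigenvector is (3, -1).
For λ=4: (A-λI) row 1 is [-24, -48], so an eigenvector is (-2, 1).
General solution: c_1e^(-4t)(3,-1) + c_2e^(4t)(-2,1).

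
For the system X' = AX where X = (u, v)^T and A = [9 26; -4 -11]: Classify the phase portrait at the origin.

stable spiral

A = [[9,26],[-4,-11]]; det(A-λI) = λ^2 + 2λ + 5.
λ = -1 ± 2i: negative real part.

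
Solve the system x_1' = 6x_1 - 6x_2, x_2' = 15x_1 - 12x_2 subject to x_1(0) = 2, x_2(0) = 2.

Coefficient matrix A = [[6, -6], [15, -12]].
Characteristic polynomial det(A - λI) = λ^2 + 6λ + 18 = 0.
Eigenvalues λ = -3 ± 3i (complex conjugate pair).
For λ=-3+3i: an eigenvector is (-1,-1) - i(-1,-2) = (-1 + i, -1 + 2i).
A real fundamental pair from Re and Im of e^((-3+3i)t)v: X_1 = e^(-3t)(cos(3t)·(-1,-1) + sin(3t)·(-1,-2)), X_2 = e^(-3t)(sin(3t)·(-1,-1) - cos(3t)·(-1,-2)).
General solution: K_1X_1 + K_2X_2.
Applying x_1(0)=2, x_2(0)=2 gives K_1=-2, K_2=0.

x_1(t) = 2e^(-3t)sin(3t) + 2e^(-3t)cos(3t), x_2(t) = 4e^(-3t)sin(3t) + 2e^(-3t)cos(3t)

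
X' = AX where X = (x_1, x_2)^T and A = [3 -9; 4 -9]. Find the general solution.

Coefficient matrix A = [[3, -9], [4, -9]].
Characteristic polynomial det(A - λI) = λ^2 + 6λ + 9 = 0.
Single eigenvalue λ = -3 with algebraic multiplicity 2.
Eigenvector v = (3,2); generalized eigenvector w with (A-λI)w=v is (-1,-1).
General solution: e^(-3t)[c_1·v + c_2·(t·v + w)].

x_1(t) = 3c_1e^(-3t) + 3c_2te^(-3t) - c_2e^(-3t), x_2(t) = 2c_1e^(-3t) + 2c_2te^(-3t) - c_2e^(-3t)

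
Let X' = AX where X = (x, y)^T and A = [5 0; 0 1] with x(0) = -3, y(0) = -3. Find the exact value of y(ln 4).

-12

A = [[5,0],[0,1]]; eigenvalues λ = 1, 5.
Eigenvectors: (0,-1) for λ=1, (1,0) for λ=5.
From the initial condition, c_1 = 3, c_2 = -3.
y(ln 4) = (3)(4^1)(-1) + (-3)(4^5)(0) = -12.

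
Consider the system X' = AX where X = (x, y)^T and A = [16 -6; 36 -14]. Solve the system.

Coefficient matrix A = [[16, -6], [36, -14]].
Characteristic polynomial det(A - λI) = λ^2 - 2λ - 8 = 0.
Eigenvalues λ = -2, 4.
For λ=-2: (A-λI) row 1 is [18, -6], so an eigenvector is (1, 3).
For λ=4: (A-λI) row 1 is [12, -6], so an eigenvector is (1, 2).
General solution: c_1e^(-2t)(1,3) + c_2e^(4t)(1,2).

x(t) = c_1e^(-2t) + c_2e^(4t), y(t) = 3c_1e^(-2t) + 2c_2e^(4t)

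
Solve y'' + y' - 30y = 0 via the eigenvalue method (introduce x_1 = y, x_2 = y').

y(t) = K_1e^(5t) + K_2e^(-6t)

Let x_1 = y, x_2 = y'. Then x_1' = x_2 and x_2' = 30x_1 - x_2.
A = [[0,1],[30,-1]]; det(A-λI) = λ^2 + λ - 30.
Eigenvalues λ = 5, -6 with eigenvectors (1,5), (1,-6).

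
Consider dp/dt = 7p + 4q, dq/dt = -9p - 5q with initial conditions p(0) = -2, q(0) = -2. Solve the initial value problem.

p(t) = -20te^(t) - 2e^(t), q(t) = 30te^(t) - 2e^(t)

Coefficient matrix A = [[7, 4], [-9, -5]].
Characteristic polynomial det(A - λI) = λ^2 - 2λ + 1 = 0.
Single eigenvalue λ = 1 with algebraic multiplicity 2.
Eigenvector v = (-2,3); generalized eigenvector w with (A-λI)w=v is (1,-2).
General solution: e^(t)[C_1·v + C_2·(t·v + w)].
Applying p(0)=-2, q(0)=-2 gives C_1=6, C_2=10.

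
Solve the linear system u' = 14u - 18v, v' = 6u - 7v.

Coefficient matrix A = [[14, -18], [6, -7]].
Characteristic polynomial det(A - λI) = λ^2 - 7λ + 10 = 0.
Eigenvalues λ = 2, 5.
For λ=2: (A-λI) row 1 is [12, -18], so an eigenvector is (3, 2).
For λ=5: (A-λI) row 1 is [9, -18], so an eigenvector is (2, 1).
General solution: K_1e^(2t)(3,2) + K_2e^(5t)(2,1).

u(t) = 3K_1e^(2t) + 2K_2e^(5t), v(t) = 2K_1e^(2t) + K_2e^(5t)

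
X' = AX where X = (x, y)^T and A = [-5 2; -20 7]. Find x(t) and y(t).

x(t) = C_1e^(t)cos(2t) + C_2e^(t)sin(2t), y(t) = -C_1e^(t)sin(2t) + 3C_1e^(t)cos(2t) + 3C_2e^(t)sin(2t) + C_2e^(t)cos(2t)

Coefficient matrix A = [[-5, 2], [-20, 7]].
Characteristic polynomial det(A - λI) = λ^2 - 2λ + 5 = 0.
Eigenvalues λ = 1 ± 2i (complex conjugate pair).
For λ=1+2i: an eigenvector is (1,3) - i(0,-1) = (1, 3 + i).
A real fundamental pair from Re and Im of e^((1+2i)t)v: X_1 = e^(t)(cos(2t)·(1,3) + sin(2t)·(0,-1)), X_2 = e^(t)(sin(2t)·(1,3) - cos(2t)·(0,-1)).
General solution: C_1X_1 + C_2X_2.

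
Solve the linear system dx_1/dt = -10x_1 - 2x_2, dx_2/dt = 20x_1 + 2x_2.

Coefficient matrix A = [[-10, -2], [20, 2]].
Characteristic polynomial det(A - λI) = λ^2 + 8λ + 20 = 0.
Eigenvalues λ = -4 ± 2i (complex conjugate pair).
For λ=-4+2i: an eigenvector is (0,1) - i(-1,3) = (0 + i, 1 - 3i).
A real fundamental pair from Re and Im of e^((-4+2i)t)v: X_1 = e^(-4t)(cos(2t)·(0,1) + sin(2t)·(-1,3)), X_2 = e^(-4t)(sin(2t)·(0,1) - cos(2t)·(-1,3)).
General solution: c_1X_1 + c_2X_2.

x_1(t) = -c_1e^(-4t)sin(2t) + c_2e^(-4t)cos(2t), x_2(t) = 3c_1e^(-4t)sin(2t) + c_1e^(-4t)cos(2t) + c_2e^(-4t)sin(2t) - 3c_2e^(-4t)cos(2t)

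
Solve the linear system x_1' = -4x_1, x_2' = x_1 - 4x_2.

x_1(t) = c_2e^(-4t), x_2(t) = c_1e^(-4t) + c_2te^(-4t) - 2c_2e^(-4t)

Coefficient matrix A = [[-4, 0], [1, -4]].
Characteristic polynomial det(A - λI) = λ^2 + 8λ + 16 = 0.
Single eigenvalue λ = -4 with algebraic multiplicity 2.
Eigenvector v = (0,1); generalized eigenvector w with (A-λI)w=v is (1,-2).
General solution: e^(-4t)[c_1·v + c_2·(t·v + w)].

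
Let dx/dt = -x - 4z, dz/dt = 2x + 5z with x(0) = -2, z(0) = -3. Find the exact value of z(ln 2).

-54

A = [[-1,-4],[2,5]]; eigenvalues λ = 3, 1.
Eigenvectors: (1,-1) for λ=3, (-2,1) for λ=1.
From the initial condition, c_1 = 8, c_2 = 5.
z(ln 2) = (8)(2^3)(-1) + (5)(2^1)(1) = -54.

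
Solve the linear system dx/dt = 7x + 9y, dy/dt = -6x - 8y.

x(t) = 3c_1e^(t) + c_2e^(-2t), y(t) = -2c_1e^(t) - c_2e^(-2t)

Coefficient matrix A = [[7, 9], [-6, -8]].
Characteristic polynomial det(A - λI) = λ^2 + λ - 2 = 0.
Eigenvalues λ = 1, -2.
For λ=1: (A-λI) row 1 is [6, 9], so an eigenvector is (3, -2).
For λ=-2: (A-λI) row 1 is [9, 9], so an eigenvector is (1, -1).
General solution: c_1e^(t)(3,-2) + c_2e^(-2t)(1,-1).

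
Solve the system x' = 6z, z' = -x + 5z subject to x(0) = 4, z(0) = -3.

Coefficient matrix A = [[0, 6], [-1, 5]].
Characteristic polynomial det(A - λI) = λ^2 - 5λ + 6 = 0.
Eigenvalues λ = 2, 3.
For λ=2: (A-λI) row 1 is [-2, 6], so an eigenvector is (-3, -1).
For λ=3: (A-λI) row 1 is [-3, 6], so an eigenvector is (-2, -1).
General solution: c_1e^(2t)(-3,-1) + c_2e^(3t)(-2,-1).
Applying x(0)=4, z(0)=-3 gives c_1=-10, c_2=13.

x(t) = -26e^(3t) + 30e^(2t), z(t) = -13e^(3t) + 10e^(2t)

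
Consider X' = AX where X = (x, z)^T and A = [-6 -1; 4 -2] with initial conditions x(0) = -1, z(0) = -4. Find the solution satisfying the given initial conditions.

x(t) = 6te^(-4t) - e^(-4t), z(t) = -12te^(-4t) - 4e^(-4t)

Coefficient matrix A = [[-6, -1], [4, -2]].
Characteristic polynomial det(A - λI) = λ^2 + 8λ + 16 = 0.
Single eigenvalue λ = -4 with algebraic multiplicity 2.
Eigenvector v = (1,-2); generalized eigenvector w with (A-λI)w=v is (-2,3).
General solution: e^(-4t)[c_1·v + c_2·(t·v + w)].
Applying x(0)=-1, z(0)=-4 gives c_1=11, c_2=6.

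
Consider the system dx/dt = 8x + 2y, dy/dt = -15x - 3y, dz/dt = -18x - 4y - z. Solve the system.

x(t) = C_1e^(2t) + 2C_2e^(3t), y(t) = -3C_1e^(2t) - 5C_2e^(3t), z(t) = -2C_1e^(2t) - 4C_2e^(3t) + C_3e^(-t)

Coefficient matrix A = [[8, 2, 0], [-15, -3, 0], [-18, -4, -1]].
det(A - λI) = 0 gives eigenvalues λ = 2, 3, -1.
For λ=2: eigenvector (1,-3,-2).
For λ=3: eigenvector (2,-5,-4).
For λ=-1: eigenvector (0,0,1).
General solution: C_1e^(2t)(1,-3,-2) + C_2e^(3t)(2,-5,-4) + C_3e^(-t)(0,0,1).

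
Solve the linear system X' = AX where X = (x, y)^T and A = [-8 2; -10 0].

x(t) = -K_1e^(-4t)sin(2t) + K_2e^(-4t)cos(2t), y(t) = -2K_1e^(-4t)sin(2t) - K_1e^(-4t)cos(2t) - K_2e^(-4t)sin(2t) + 2K_2e^(-4t)cos(2t)

Coefficient matrix A = [[-8, 2], [-10, 0]].
Characteristic polynomial det(A - λI) = λ^2 + 8λ + 20 = 0.
Eigenvalues λ = -4 ± 2i (complex conjugate pair).
For λ=-4+2i: an eigenvector is (0,-1) - i(-1,-2) = (0 + i, -1 + 2i).
A real fundamental pair from Re and Im of e^((-4+2i)t)v: X_1 = e^(-4t)(cos(2t)·(0,-1) + sin(2t)·(-1,-2)), X_2 = e^(-4t)(sin(2t)·(0,-1) - cos(2t)·(-1,-2)).
General solution: K_1X_1 + K_2X_2.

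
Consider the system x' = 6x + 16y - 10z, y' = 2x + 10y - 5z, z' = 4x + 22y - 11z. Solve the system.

x(t) = c_1e^(2t) + 2c_2e^(-t) - 2c_3e^(4t), y(t) = c_1e^(2t) + c_2e^(-t) - c_3e^(4t), z(t) = 2c_1e^(2t) + 3c_2e^(-t) - 2c_3e^(4t)

Coefficient matrix A = [[6, 16, -10], [2, 10, -5], [4, 22, -11]].
det(A - λI) = 0 gives eigenvalues λ = 2, -1, 4.
For λ=2: eigenvector (1,1,2).
For λ=-1: eigenvector (2,1,3).
For λ=4: eigenvector (-2,-1,-2).
General solution: c_1e^(2t)(1,1,2) + c_2e^(-t)(2,1,3) + c_3e^(4t)(-2,-1,-2).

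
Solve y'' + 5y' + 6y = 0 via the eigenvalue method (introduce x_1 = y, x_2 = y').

Let x_1 = y, x_2 = y'. Then x_1' = x_2 and x_2' = -6x_1 - 5x_2.
A = [[0,1],[-6,-5]]; det(A-λI) = λ^2 + 5λ + 6.
Eigenvalues λ = -2, -3 with eigenvectors (1,-2), (1,-3).

y(t) = C_1e^(-2t) + C_2e^(-3t)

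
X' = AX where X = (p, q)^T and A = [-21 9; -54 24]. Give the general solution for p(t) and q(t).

p(t) = -K_1e^(6t) - K_2e^(-3t), q(t) = -3K_1e^(6t) - 2K_2e^(-3t)

Coefficient matrix A = [[-21, 9], [-54, 24]].
Characteristic polynomial det(A - λI) = λ^2 - 3λ - 18 = 0.
Eigenvalues λ = 6, -3.
For λ=6: (A-λI) row 1 is [-27, 9], so an eigenvector is (-1, -3).
For λ=-3: (A-λI) row 1 is [-18, 9], so an eigenvector is (-1, -2).
General solution: K_1e^(6t)(-1,-3) + K_2e^(-3t)(-1,-2).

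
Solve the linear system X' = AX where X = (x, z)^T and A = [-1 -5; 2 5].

Coefficient matrix A = [[-1, -5], [2, 5]].
Characteristic polynomial det(A - λI) = λ^2 - 4λ + 5 = 0.
Eigenvalues λ = 2 ± i (complex conjugate pair).
For λ=2+i: an eigenvector is (-2,1) - i(1,-1) = (-2 - i, 1 + i).
A real fundamental pair from Re and Im of e^((2+i)t)v: X_1 = e^(2t)(cos(t)·(-2,1) + sin(t)·(1,-1)), X_2 = e^(2t)(sin(t)·(-2,1) - cos(t)·(1,-1)).
General solution: K_1X_1 + K_2X_2.

x(t) = K_1e^(2t)sin(t) - 2K_1e^(2t)cos(t) - 2K_2e^(2t)sin(t) - K_2e^(2t)cos(t), z(t) = -K_1e^(2t)sin(t) + K_1e^(2t)cos(t) + K_2e^(2t)sin(t) + K_2e^(2t)cos(t)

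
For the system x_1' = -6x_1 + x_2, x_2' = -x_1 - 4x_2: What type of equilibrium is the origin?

stable improper node

A = [[-6,1],[-1,-4]]; det(A-λI) = λ^2 + 10λ + 25.
repeated λ = -5 with a single eigenvector.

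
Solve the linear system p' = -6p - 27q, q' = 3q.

Coefficient matrix A = [[-6, -27], [0, 3]].
Characteristic polynomial det(A - λI) = λ^2 + 3λ - 18 = 0.
Eigenvalues λ = -6, 3.
For λ=-6: (A-λI) row 1 is [0, -27], so an eigenvector is (1, 0).
For λ=3: (A-λI) row 1 is [-9, -27], so an eigenvector is (-3, 1).
General solution: C_1e^(-6t)(1,0) + C_2e^(3t)(-3,1).

p(t) = C_1e^(-6t) - 3C_2e^(3t), q(t) = C_2e^(3t)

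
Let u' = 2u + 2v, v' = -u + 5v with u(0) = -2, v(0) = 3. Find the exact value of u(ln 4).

A = [[2,2],[-1,5]]; eigenvalues λ = 4, 3.
Eigenvectors: (-1,-1) for λ=4, (2,1) for λ=3.
From the initial condition, c_1 = -8, c_2 = -5.
u(ln 4) = (-8)(4^4)(-1) + (-5)(4^3)(2) = 1408.

1408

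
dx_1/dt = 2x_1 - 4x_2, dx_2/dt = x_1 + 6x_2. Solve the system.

x_1(t) = 2c_1e^(4t) + 2c_2te^(4t) - 3c_2e^(4t), x_2(t) = -c_1e^(4t) - c_2te^(4t) + c_2e^(4t)

Coefficient matrix A = [[2, -4], [1, 6]].
Characteristic polynomial det(A - λI) = λ^2 - 8λ + 16 = 0.
Single eigenvalue λ = 4 with algebraic multiplicity 2.
Eigenvector v = (2,-1); generalized eigenvector w with (A-λI)w=v is (-3,1).
General solution: e^(4t)[c_1·v + c_2·(t·v + w)].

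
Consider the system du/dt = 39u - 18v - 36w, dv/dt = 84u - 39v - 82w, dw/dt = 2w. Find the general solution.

Coefficient matrix A = [[39, -18, -36], [84, -39, -82], [0, 0, 2]].
det(A - λI) = 0 gives eigenvalues λ = -3, 3, 2.
For λ=-3: eigenvector (3,7,0).
For λ=3: eigenvector (1,2,0).
For λ=2: eigenvector (0,-2,1).
General solution: c_1e^(-3t)(3,7,0) + c_2e^(3t)(1,2,0) + c_3e^(2t)(0,-2,1).

u(t) = 3c_1e^(-3t) + c_2e^(3t), v(t) = 7c_1e^(-3t) + 2c_2e^(3t) - 2c_3e^(2t), w(t) = c_3e^(2t)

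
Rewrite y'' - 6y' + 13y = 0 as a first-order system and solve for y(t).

Let x_1 = y, x_2 = y'. Then x_1' = x_2 and x_2' = -13x_1 + 6x_2.
A = [[0,1],[-13,6]]; det(A-λI) = λ^2 - 6λ + 13.
Eigenvalues λ = 3 ± 2i.

y(t) = c_1e^(3t)cos(2t) + c_2e^(3t)sin(2t)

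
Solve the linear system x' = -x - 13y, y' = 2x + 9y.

Coefficient matrix A = [[-1, -13], [2, 9]].
Characteristic polynomial det(A - λI) = λ^2 - 8λ + 17 = 0.
Eigenvalues λ = 4 ± i (complex conjugate pair).
For λ=4+i: an eigenvector is (3,-1) - i(-2,1) = (3 + 2i, -1 - i).
A real fundamental pair from Re and Im of e^((4+i)t)v: X_1 = e^(4t)(cos(t)·(3,-1) + sin(t)·(-2,1)), X_2 = e^(4t)(sin(t)·(3,-1) - cos(t)·(-2,1)).
General solution: K_1X_1 + K_2X_2.

x(t) = -2K_1e^(4t)sin(t) + 3K_1e^(4t)cos(t) + 3K_2e^(4t)sin(t) + 2K_2e^(4t)cos(t), y(t) = K_1e^(4t)sin(t) - K_1e^(4t)cos(t) - K_2e^(4t)sin(t) - K_2e^(4t)cos(t)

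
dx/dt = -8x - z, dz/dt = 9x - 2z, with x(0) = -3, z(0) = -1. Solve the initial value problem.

x(t) = 10te^(-5t) - 3e^(-5t), z(t) = -30te^(-5t) - e^(-5t)

Coefficient matrix A = [[-8, -1], [9, -2]].
Characteristic polynomial det(A - λI) = λ^2 + 10λ + 25 = 0.
Single eigenvalue λ = -5 with algebraic multiplicity 2.
Eigenvector v = (1,-3); generalized eigenvector w with (A-λI)w=v is (-1,2).
General solution: e^(-5t)[c_1·v + c_2·(t·v + w)].
Applying x(0)=-3, z(0)=-1 gives c_1=7, c_2=10.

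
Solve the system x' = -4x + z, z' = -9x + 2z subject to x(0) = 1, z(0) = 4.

x(t) = te^(-t) + e^(-t), z(t) = 3te^(-t) + 4e^(-t)

Coefficient matrix A = [[-4, 1], [-9, 2]].
Characteristic polynomial det(A - λI) = λ^2 + 2λ + 1 = 0.
Single eigenvalue λ = -1 with algebraic multiplicity 2.
Eigenvector v = (-1,-3); generalized eigenvector w with (A-λI)w=v is (0,-1).
General solution: e^(-t)[c_1·v + c_2·(t·v + w)].
Applying x(0)=1, z(0)=4 gives c_1=-1, c_2=-1.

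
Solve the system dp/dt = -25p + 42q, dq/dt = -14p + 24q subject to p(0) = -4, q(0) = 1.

Coefficient matrix A = [[-25, 42], [-14, 24]].
Characteristic polynomial det(A - λI) = λ^2 + λ - 12 = 0.
Eigenvalues λ = 3, -4.
For λ=3: (A-λI) row 1 is [-28, 42], so an eigenvector is (3, 2).
For λ=-4: (A-λI) row 1 is [-21, 42], so an eigenvector is (-2, -1).
General solution: K_1e^(3t)(3,2) + K_2e^(-4t)(-2,-1).
Applying p(0)=-4, q(0)=1 gives K_1=6, K_2=11.

p(t) = 18e^(3t) - 22e^(-4t), q(t) = 12e^(3t) - 11e^(-4t)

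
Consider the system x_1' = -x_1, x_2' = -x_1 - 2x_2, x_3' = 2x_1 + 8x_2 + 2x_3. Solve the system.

Coefficient matrix A = [[-1, 0, 0], [-1, -2, 0], [2, 8, 2]].
det(A - λI) = 0 gives eigenvalues λ = -1, 2, -2.
For λ=-1: eigenvector (1,-1,2).
For λ=2: eigenvector (0,0,1).
For λ=-2: eigenvector (0,1,-2).
General solution: c_1e^(-t)(1,-1,2) + c_2e^(2t)(0,0,1) + c_3e^(-2t)(0,1,-2).

x_1(t) = c_1e^(-t), x_2(t) = -c_1e^(-t) + c_3e^(-2t), x_3(t) = 2c_1e^(-t) + c_2e^(2t) - 2c_3e^(-2t)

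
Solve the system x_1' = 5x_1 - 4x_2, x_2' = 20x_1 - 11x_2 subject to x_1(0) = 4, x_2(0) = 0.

Coefficient matrix A = [[5, -4], [20, -11]].
Characteristic polynomial det(A - λI) = λ^2 + 6λ + 25 = 0.
Eigenvalues λ = -3 ± 4i (complex conjugate pair).
For λ=-3+4i: an eigenvector is (1,2) - i(0,1) = (1, 2 - i).
A real fundamental pair from Re and Im of e^((-3+4i)t)v: X_1 = e^(-3t)(cos(4t)·(1,2) + sin(4t)·(0,1)), X_2 = e^(-3t)(sin(4t)·(1,2) - cos(4t)·(0,1)).
General solution: c_1X_1 + c_2X_2.
Applying x_1(0)=4, x_2(0)=0 gives c_1=4, c_2=8.

x_1(t) = 8e^(-3t)sin(4t) + 4e^(-3t)cos(4t), x_2(t) = 20e^(-3t)sin(4t)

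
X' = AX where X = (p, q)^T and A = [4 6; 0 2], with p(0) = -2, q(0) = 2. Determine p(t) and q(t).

Coefficient matrix A = [[4, 6], [0, 2]].
Characteristic polynomial det(A - λI) = λ^2 - 6λ + 8 = 0.
Eigenvalues λ = 4, 2.
For λ=4: (A-λI) row 1 is [0, 6], so an eigenvector is (1, 0).
For λ=2: (A-λI) row 1 is [2, 6], so an eigenvector is (3, -1).
General solution: C_1e^(4t)(1,0) + C_2e^(2t)(3,-1).
Applying p(0)=-2, q(0)=2 gives C_1=4, C_2=-2.

p(t) = 4e^(4t) - 6e^(2t), q(t) = 2e^(2t)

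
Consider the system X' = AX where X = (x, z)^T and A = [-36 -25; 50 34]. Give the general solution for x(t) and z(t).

Coefficient matrix A = [[-36, -25], [50, 34]].
Characteristic polynomial det(A - λI) = λ^2 + 2λ + 26 = 0.
Eigenvalues λ = -1 ± 5i (complex conjugate pair).
For λ=-1+5i: an eigenvector is (2,-3) - i(1,-1) = (2 - i, -3 + i).
A real fundamental pair from Re and Im of e^((-1+5i)t)v: X_1 = e^(-t)(cos(5t)·(2,-3) + sin(5t)·(1,-1)), X_2 = e^(-t)(sin(5t)·(2,-3) - cos(5t)·(1,-1)).
General solution: c_1X_1 + c_2X_2.

x(t) = c_1e^(-t)sin(5t) + 2c_1e^(-t)cos(5t) + 2c_2e^(-t)sin(5t) - c_2e^(-t)cos(5t), z(t) = -c_1e^(-t)sin(5t) - 3c_1e^(-t)cos(5t) - 3c_2e^(-t)sin(5t) + c_2e^(-t)cos(5t)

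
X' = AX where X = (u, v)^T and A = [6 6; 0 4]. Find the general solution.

Coefficient matrix A = [[6, 6], [0, 4]].
Characteristic polynomial det(A - λI) = λ^2 - 10λ + 24 = 0.
Eigenvalues λ = 4, 6.
For λ=4: (A-λI) row 1 is [2, 6], so an eigenvector is (3, -1).
For λ=6: (A-λI) row 1 is [0, 6], so an eigenvector is (-1, 0).
General solution: c_1e^(4t)(3,-1) + c_2e^(6t)(-1,0).

u(t) = 3c_1e^(4t) - c_2e^(6t), v(t) = -c_1e^(4t)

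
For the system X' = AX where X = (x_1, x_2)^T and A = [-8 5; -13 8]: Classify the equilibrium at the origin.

A = [[-8,5],[-13,8]]; det(A-λI) = λ^2 + 1.
λ = 0 ± i: zero real part.

center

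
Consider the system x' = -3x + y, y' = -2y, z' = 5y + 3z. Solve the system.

x(t) = c_1e^(-2t) + c_2e^(-3t), y(t) = c_1e^(-2t), z(t) = -c_1e^(-2t) + c_3e^(3t)

Coefficient matrix A = [[-3, 1, 0], [0, -2, 0], [0, 5, 3]].
det(A - λI) = 0 gives eigenvalues λ = -2, -3, 3.
For λ=-2: eigenvector (1,1,-1).
For λ=-3: eigenvector (1,0,0).
For λ=3: eigenvector (0,0,1).
General solution: c_1e^(-2t)(1,1,-1) + c_2e^(-3t)(1,0,0) + c_3e^(3t)(0,0,1).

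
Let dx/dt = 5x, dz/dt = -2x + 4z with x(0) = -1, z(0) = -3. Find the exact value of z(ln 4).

A = [[5,0],[-2,4]]; eigenvalues λ = 5, 4.
Eigenvectors: (1,-2) for λ=5, (0,-1) for λ=4.
From the initial condition, c_1 = -1, c_2 = 5.
z(ln 4) = (-1)(4^5)(-2) + (5)(4^4)(-1) = 768.

768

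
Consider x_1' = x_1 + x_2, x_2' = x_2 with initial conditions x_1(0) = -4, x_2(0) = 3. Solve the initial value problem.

Coefficient matrix A = [[1, 1], [0, 1]].
Characteristic polynomial det(A - λI) = λ^2 - 2λ + 1 = 0.
Single eigenvalue λ = 1 with algebraic multiplicity 2.
Eigenvector v = (-1,0); generalized eigenvector w with (A-λI)w=v is (-2,-1).
General solution: e^(t)[c_1·v + c_2·(t·v + w)].
Applying x_1(0)=-4, x_2(0)=3 gives c_1=10, c_2=-3.

x_1(t) = 3te^(t) - 4e^(t), x_2(t) = 3e^(t)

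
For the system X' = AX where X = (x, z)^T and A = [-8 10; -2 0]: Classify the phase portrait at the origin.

stable spiral

A = [[-8,10],[-2,0]]; det(A-λI) = λ^2 + 8λ + 20.
λ = -4 ± 2i: negative real part.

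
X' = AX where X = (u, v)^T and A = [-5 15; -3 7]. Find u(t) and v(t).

Coefficient matrix A = [[-5, 15], [-3, 7]].
Characteristic polynomial det(A - λI) = λ^2 - 2λ + 10 = 0.
Eigenvalues λ = 1 ± 3i (complex conjugate pair).
For λ=1+3i: an eigenvector is (1,0) - i(-2,-1) = (1 + 2i, 0 + i).
A real fundamental pair from Re and Im of e^((1+3i)t)v: X_1 = e^(t)(cos(3t)·(1,0) + sin(3t)·(-2,-1)), X_2 = e^(t)(sin(3t)·(1,0) - cos(3t)·(-2,-1)).
General solution: C_1X_1 + C_2X_2.

u(t) = -2C_1e^(t)sin(3t) + C_1e^(t)cos(3t) + C_2e^(t)sin(3t) + 2C_2e^(t)cos(3t), v(t) = -C_1e^(t)sin(3t) + C_2e^(t)cos(3t)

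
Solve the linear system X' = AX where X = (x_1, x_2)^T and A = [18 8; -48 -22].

x_1(t) = -c_1e^(2t) + c_2e^(-6t), x_2(t) = 2c_1e^(2t) - 3c_2e^(-6t)

Coefficient matrix A = [[18, 8], [-48, -22]].
Characteristic polynomial det(A - λI) = λ^2 + 4λ - 12 = 0.
Eigenvalues λ = 2, -6.
For λ=2: (A-λI) row 1 is [16, 8], so an eigenvector is (-1, 2).
For λ=-6: (A-λI) row 1 is [24, 8], so an eigenvector is (1, -3).
General solution: c_1e^(2t)(-1,2) + c_2e^(-6t)(1,-3).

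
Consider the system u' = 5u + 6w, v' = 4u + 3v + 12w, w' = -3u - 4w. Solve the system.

u(t) = -K_1e^(-t) - 2K_2e^(2t), v(t) = -2K_1e^(-t) - 4K_2e^(2t) + K_3e^(3t), w(t) = K_1e^(-t) + K_2e^(2t)

Coefficient matrix A = [[5, 0, 6], [4, 3, 12], [-3, 0, -4]].
det(A - λI) = 0 gives eigenvalues λ = -1, 2, 3.
For λ=-1: eigenvector (-1,-2,1).
For λ=2: eigenvector (-2,-4,1).
For λ=3: eigenvector (0,1,0).
General solution: K_1e^(-t)(-1,-2,1) + K_2e^(2t)(-2,-4,1) + K_3e^(3t)(0,1,0).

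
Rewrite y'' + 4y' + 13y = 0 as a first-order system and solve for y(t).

Let x_1 = y, x_2 = y'. Then x_1' = x_2 and x_2' = -13x_1 - 4x_2.
A = [[0,1],[-13,-4]]; det(A-λI) = λ^2 + 4λ + 13.
Eigenvalues λ = -2 ± 3i.

y(t) = c_1e^(-2t)cos(3t) + c_2e^(-2t)sin(3t)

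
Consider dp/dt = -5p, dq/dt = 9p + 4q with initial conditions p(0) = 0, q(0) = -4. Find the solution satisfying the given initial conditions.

Coefficient matrix A = [[-5, 0], [9, 4]].
Characteristic polynomial det(A - λI) = λ^2 + λ - 20 = 0.
Eigenvalues λ = -5, 4.
For λ=-5: (A-λI) row 2 is [9, 9], so an eigenvector is (1, -1).
For λ=4: (A-λI) row 1 is [-9, 0], so an eigenvector is (0, -1).
General solution: c_1e^(-5t)(1,-1) + c_2e^(4t)(0,-1).
Applying p(0)=0, q(0)=-4 gives c_1=0, c_2=4.

p(t) = 0, q(t) = -4e^(4t)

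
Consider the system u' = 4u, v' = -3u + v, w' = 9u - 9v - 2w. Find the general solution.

u(t) = -K_2e^(4t), v(t) = K_1e^(t) + K_2e^(4t), w(t) = -3K_1e^(t) - 3K_2e^(4t) + K_3e^(-2t)

Coefficient matrix A = [[4, 0, 0], [-3, 1, 0], [9, -9, -2]].
det(A - λI) = 0 gives eigenvalues λ = 1, 4, -2.
For λ=1: eigenvector (0,1,-3).
For λ=4: eigenvector (-1,1,-3).
For λ=-2: eigenvector (0,0,1).
General solution: K_1e^(t)(0,1,-3) + K_2e^(4t)(-1,1,-3) + K_3e^(-2t)(0,0,1).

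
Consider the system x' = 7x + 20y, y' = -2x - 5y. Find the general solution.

x(t) = 3c_1e^(t)sin(2t) + c_1e^(t)cos(2t) + c_2e^(t)sin(2t) - 3c_2e^(t)cos(2t), y(t) = -c_1e^(t)sin(2t) + c_2e^(t)cos(2t)

Coefficient matrix A = [[7, 20], [-2, -5]].
Characteristic polynomial det(A - λI) = λ^2 - 2λ + 5 = 0.
Eigenvalues λ = 1 ± 2i (complex conjugate pair).
For λ=1+2i: an eigenvector is (1,0) - i(3,-1) = (1 - 3i, 0 + i).
A real fundamental pair from Re and Im of e^((1+2i)t)v: X_1 = e^(t)(cos(2t)·(1,0) + sin(2t)·(3,-1)), X_2 = e^(t)(sin(2t)·(1,0) - cos(2t)·(3,-1)).
General solution: c_1X_1 + c_2X_2.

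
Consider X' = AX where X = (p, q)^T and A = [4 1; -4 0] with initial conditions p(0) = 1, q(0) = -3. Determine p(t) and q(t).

Coefficient matrix A = [[4, 1], [-4, 0]].
Characteristic polynomial det(A - λI) = λ^2 - 4λ + 4 = 0.
Single eigenvalue λ = 2 with algebraic multiplicity 2.
Eigenvector v = (1,-2); generalized eigenvector w with (A-λI)w=v is (2,-3).
General solution: e^(2t)[K_1·v + K_2·(t·v + w)].
Applying p(0)=1, q(0)=-3 gives K_1=3, K_2=-1.

p(t) = -te^(2t) + e^(2t), q(t) = 2te^(2t) - 3e^(2t)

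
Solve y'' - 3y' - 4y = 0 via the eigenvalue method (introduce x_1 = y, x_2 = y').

Let x_1 = y, x_2 = y'. Then x_1' = x_2 and x_2' = 4x_1 + 3x_2.
A = [[0,1],[4,3]]; det(A-λI) = λ^2 - 3λ - 4.
Eigenvalues λ = 4, -1 with eigenvectors (1,4), (1,-1).

y(t) = K_1e^(4t) + K_2e^(-t)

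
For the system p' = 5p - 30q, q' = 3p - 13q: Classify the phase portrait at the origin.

stable spiral

A = [[5,-30],[3,-13]]; det(A-λI) = λ^2 + 8λ + 25.
λ = -4 ± 3i: negative real part.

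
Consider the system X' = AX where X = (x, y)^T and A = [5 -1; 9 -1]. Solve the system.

x(t) = c_1e^(2t) + c_2te^(2t) + c_2e^(2t), y(t) = 3c_1e^(2t) + 3c_2te^(2t) + 2c_2e^(2t)

Coefficient matrix A = [[5, -1], [9, -1]].
Characteristic polynomial det(A - λI) = λ^2 - 4λ + 4 = 0.
Single eigenvalue λ = 2 with algebraic multiplicity 2.
Eigenvector v = (1,3); generalized eigenvector w with (A-λI)w=v is (1,2).
General solution: e^(2t)[c_1·v + c_2·(t·v + w)].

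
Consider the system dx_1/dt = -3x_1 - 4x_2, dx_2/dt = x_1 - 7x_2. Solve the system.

x_1(t) = -2C_1e^(-5t) - 2C_2te^(-5t) - 3C_2e^(-5t), x_2(t) = -C_1e^(-5t) - C_2te^(-5t) - C_2e^(-5t)

Coefficient matrix A = [[-3, -4], [1, -7]].
Characteristic polynomial det(A - λI) = λ^2 + 10λ + 25 = 0.
Single eigenvalue λ = -5 with algebraic multiplicity 2.
Eigenvector v = (-2,-1); generalized eigenvector w with (A-λI)w=v is (-3,-1).
General solution: e^(-5t)[C_1·v + C_2·(t·v + w)].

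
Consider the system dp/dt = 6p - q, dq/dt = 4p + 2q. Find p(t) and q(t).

Coefficient matrix A = [[6, -1], [4, 2]].
Characteristic polynomial det(A - λI) = λ^2 - 8λ + 16 = 0.
Single eigenvalue λ = 4 with algebraic multiplicity 2.
Eigenvector v = (-1,-2); generalized eigenvector w with (A-λI)w=v is (-2,-3).
General solution: e^(4t)[K_1·v + K_2·(t·v + w)].

p(t) = -K_1e^(4t) - K_2te^(4t) - 2K_2e^(4t), q(t) = -2K_1e^(4t) - 2K_2te^(4t) - 3K_2e^(4t)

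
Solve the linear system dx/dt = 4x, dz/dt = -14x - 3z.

Coefficient matrix A = [[4, 0], [-14, -3]].
Characteristic polynomial det(A - λI) = λ^2 - λ - 12 = 0.
Eigenvalues λ = 4, -3.
For λ=4: (A-λI) row 2 is [-14, -7], so an eigenvector is (-1, 2).
For λ=-3: (A-λI) row 1 is [7, 0], so an eigenvector is (0, -1).
General solution: c_1e^(4t)(-1,2) + c_2e^(-3t)(0,-1).

x(t) = -c_1e^(4t), z(t) = 2c_1e^(4t) - c_2e^(-3t)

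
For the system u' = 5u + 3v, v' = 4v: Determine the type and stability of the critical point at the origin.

A = [[5,3],[0,4]]; det(A-λI) = λ^2 - 9λ + 20.
λ = 5, 4: both positive.

unstable node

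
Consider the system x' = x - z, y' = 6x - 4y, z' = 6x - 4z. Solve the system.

x(t) = K_1e^(-t) + K_3e^(-2t), y(t) = 2K_1e^(-t) + K_2e^(-4t) + 3K_3e^(-2t), z(t) = 2K_1e^(-t) + 3K_3e^(-2t)

Coefficient matrix A = [[1, 0, -1], [6, -4, 0], [6, 0, -4]].
det(A - λI) = 0 gives eigenvalues λ = -1, -4, -2.
For λ=-1: eigenvector (1,2,2).
For λ=-4: eigenvector (0,1,0).
For λ=-2: eigenvector (1,3,3).
General solution: K_1e^(-t)(1,2,2) + K_2e^(-4t)(0,1,0) + K_3e^(-2t)(1,3,3).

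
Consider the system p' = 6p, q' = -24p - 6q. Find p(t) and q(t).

Coefficient matrix A = [[6, 0], [-24, -6]].
Characteristic polynomial det(A - λI) = λ^2 - 36 = 0.
Eigenvalues λ = 6, -6.
For λ=6: (A-λI) row 2 is [-24, -12], so an eigenvector is (-1, 2).
For λ=-6: (A-λI) row 1 is [12, 0], so an eigenvector is (0, 1).
General solution: K_1e^(6t)(-1,2) + K_2e^(-6t)(0,1).

p(t) = -K_1e^(6t), q(t) = 2K_1e^(6t) + K_2e^(-6t)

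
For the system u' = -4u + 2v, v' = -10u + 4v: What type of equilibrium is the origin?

center

A = [[-4,2],[-10,4]]; det(A-λI) = λ^2 + 4.
λ = 0 ± 2i: zero real part.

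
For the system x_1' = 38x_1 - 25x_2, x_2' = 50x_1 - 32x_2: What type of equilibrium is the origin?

unstable spiral

A = [[38,-25],[50,-32]]; det(A-λI) = λ^2 - 6λ + 34.
λ = 3 ± 5i: positive real part.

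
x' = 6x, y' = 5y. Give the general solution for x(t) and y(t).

Coefficient matrix A = [[6, 0], [0, 5]].
Characteristic polynomial det(A - λI) = λ^2 - 11λ + 30 = 0.
Eigenvalues λ = 5, 6.
For λ=5: (A-λI) row 1 is [1, 0], so an eigenvector is (0, 1).
For λ=6: (A-λI) row 2 is [0, -1], so an eigenvector is (-1, 0).
General solution: C_1e^(5t)(0,1) + C_2e^(6t)(-1,0).

x(t) = -C_2e^(6t), y(t) = C_1e^(5t)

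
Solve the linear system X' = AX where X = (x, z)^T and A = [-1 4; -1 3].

Coefficient matrix A = [[-1, 4], [-1, 3]].
Characteristic polynomial det(A - λI) = λ^2 - 2λ + 1 = 0.
Single eigenvalue λ = 1 with algebraic multiplicity 2.
Eigenvector v = (2,1); generalized eigenvector w with (A-λI)w=v is (3,2).
General solution: e^(t)[K_1·v + K_2·(t·v + w)].

x(t) = 2K_1e^(t) + 2K_2te^(t) + 3K_2e^(t), z(t) = K_1e^(t) + K_2te^(t) + 2K_2e^(t)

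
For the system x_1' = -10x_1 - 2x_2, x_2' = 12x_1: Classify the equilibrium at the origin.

stable node

A = [[-10,-2],[12,0]]; det(A-λI) = λ^2 + 10λ + 24.
λ = -6, -4: both negative.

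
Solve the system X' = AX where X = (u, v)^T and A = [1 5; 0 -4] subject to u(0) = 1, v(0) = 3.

u(t) = 4e^(t) - 3e^(-4t), v(t) = 3e^(-4t)

Coefficient matrix A = [[1, 5], [0, -4]].
Characteristic polynomial det(A - λI) = λ^2 + 3λ - 4 = 0.
Eigenvalues λ = 1, -4.
For λ=1: (A-λI) row 1 is [0, 5], so an eigenvector is (-1, 0).
For λ=-4: (A-λI) row 1 is [5, 5], so an eigenvector is (-1, 1).
General solution: c_1e^(t)(-1,0) + c_2e^(-4t)(-1,1).
Applying u(0)=1, v(0)=3 gives c_1=-4, c_2=3.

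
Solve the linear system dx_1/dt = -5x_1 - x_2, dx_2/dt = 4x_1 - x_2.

x_1(t) = -C_1e^(-3t) - C_2te^(-3t) + C_2e^(-3t), x_2(t) = 2C_1e^(-3t) + 2C_2te^(-3t) - C_2e^(-3t)

Coefficient matrix A = [[-5, -1], [4, -1]].
Characteristic polynomial det(A - λI) = λ^2 + 6λ + 9 = 0.
Single eigenvalue λ = -3 with algebraic multiplicity 2.
Eigenvector v = (-1,2); generalized eigenvector w with (A-λI)w=v is (1,-1).
General solution: e^(-3t)[C_1·v + C_2·(t·v + w)].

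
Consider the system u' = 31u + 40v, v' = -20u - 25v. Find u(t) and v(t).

Coefficient matrix A = [[31, 40], [-20, -25]].
Characteristic polynomial det(A - λI) = λ^2 - 6λ + 25 = 0.
Eigenvalues λ = 3 ± 4i (complex conjugate pair).
For λ=3+4i: an eigenvector is (1,-1) - i(-3,2) = (1 + 3i, -1 - 2i).
A real fundamental pair from Re and Im of e^((3+4i)t)v: X_1 = e^(3t)(cos(4t)·(1,-1) + sin(4t)·(-3,2)), X_2 = e^(3t)(sin(4t)·(1,-1) - cos(4t)·(-3,2)).
General solution: c_1X_1 + c_2X_2.

u(t) = -3c_1e^(3t)sin(4t) + c_1e^(3t)cos(4t) + c_2e^(3t)sin(4t) + 3c_2e^(3t)cos(4t), v(t) = 2c_1e^(3t)sin(4t) - c_1e^(3t)cos(4t) - c_2e^(3t)sin(4t) - 2c_2e^(3t)cos(4t)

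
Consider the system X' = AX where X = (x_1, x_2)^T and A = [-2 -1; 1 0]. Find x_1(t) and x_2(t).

Coefficient matrix A = [[-2, -1], [1, 0]].
Characteristic polynomial det(A - λI) = λ^2 + 2λ + 1 = 0.
Single eigenvalue λ = -1 with algebraic multiplicity 2.
Eigenvector v = (-1,1); generalized eigenvector w with (A-λI)w=v is (1,0).
General solution: e^(-t)[C_1·v + C_2·(t·v + w)].

x_1(t) = -C_1e^(-t) - C_2te^(-t) + C_2e^(-t), x_2(t) = C_1e^(-t) + C_2te^(-t)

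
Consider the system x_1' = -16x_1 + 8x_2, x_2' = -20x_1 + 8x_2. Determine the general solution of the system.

x_1(t) = C_1e^(-4t)sin(4t) + C_1e^(-4t)cos(4t) + C_2e^(-4t)sin(4t) - C_2e^(-4t)cos(4t), x_2(t) = C_1e^(-4t)sin(4t) + 2C_1e^(-4t)cos(4t) + 2C_2e^(-4t)sin(4t) - C_2e^(-4t)cos(4t)

Coefficient matrix A = [[-16, 8], [-20, 8]].
Characteristic polynomial det(A - λI) = λ^2 + 8λ + 32 = 0.
Eigenvalues λ = -4 ± 4i (complex conjugate pair).
For λ=-4+4i: an eigenvector is (1,2) - i(1,1) = (1 - i, 2 - i).
A real fundamental pair from Re and Im of e^((-4+4i)t)v: X_1 = e^(-4t)(cos(4t)·(1,2) + sin(4t)·(1,1)), X_2 = e^(-4t)(sin(4t)·(1,2) - cos(4t)·(1,1)).
General solution: C_1X_1 + C_2X_2.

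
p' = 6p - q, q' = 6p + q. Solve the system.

p(t) = C_1e^(3t) + C_2e^(4t), q(t) = 3C_1e^(3t) + 2C_2e^(4t)

Coefficient matrix A = [[6, -1], [6, 1]].
Characteristic polynomial det(A - λI) = λ^2 - 7λ + 12 = 0.
Eigenvalues λ = 3, 4.
For λ=3: (A-λI) row 1 is [3, -1], so an eigenvector is (1, 3).
For λ=4: (A-λI) row 1 is [2, -1], so an eigenvector is (1, 2).
General solution: C_1e^(3t)(1,3) + C_2e^(4t)(1,2).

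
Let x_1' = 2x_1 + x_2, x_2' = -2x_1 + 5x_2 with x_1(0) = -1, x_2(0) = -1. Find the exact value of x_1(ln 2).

-8

A = [[2,1],[-2,5]]; eigenvalues λ = 4, 3.
Eigenvectors: (1,2) for λ=4, (1,1) for λ=3.
From the initial condition, c_1 = 0, c_2 = -1.
x_1(ln 2) = (0)(2^4)(1) + (-1)(2^3)(1) = -8.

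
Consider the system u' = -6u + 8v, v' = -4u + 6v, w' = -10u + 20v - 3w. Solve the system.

Coefficient matrix A = [[-6, 8, 0], [-4, 6, 0], [-10, 20, -3]].
det(A - λI) = 0 gives eigenvalues λ = 2, -2, -3.
For λ=2: eigenvector (-1,-1,-2).
For λ=-2: eigenvector (2,1,0).
For λ=-3: eigenvector (0,0,1).
General solution: C_1e^(2t)(-1,-1,-2) + C_2e^(-2t)(2,1,0) + C_3e^(-3t)(0,0,1).

u(t) = -C_1e^(2t) + 2C_2e^(-2t), v(t) = -C_1e^(2t) + C_2e^(-2t), w(t) = -2C_1e^(2t) + C_3e^(-3t)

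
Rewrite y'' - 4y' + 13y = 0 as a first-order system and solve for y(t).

Let x_1 = y, x_2 = y'. Then x_1' = x_2 and x_2' = -13x_1 + 4x_2.
A = [[0,1],[-13,4]]; det(A-λI) = λ^2 - 4λ + 13.
Eigenvalues λ = 2 ± 3i.

y(t) = K_1e^(2t)cos(3t) + K_2e^(2t)sin(3t)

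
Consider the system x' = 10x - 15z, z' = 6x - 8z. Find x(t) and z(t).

x(t) = -c_1e^(t)sin(3t) - 2c_1e^(t)cos(3t) - 2c_2e^(t)sin(3t) + c_2e^(t)cos(3t), z(t) = -c_1e^(t)sin(3t) - c_1e^(t)cos(3t) - c_2e^(t)sin(3t) + c_2e^(t)cos(3t)

Coefficient matrix A = [[10, -15], [6, -8]].
Characteristic polynomial det(A - λI) = λ^2 - 2λ + 10 = 0.
Eigenvalues λ = 1 ± 3i (complex conjugate pair).
For λ=1+3i: an eigenvector is (-2,-1) - i(-1,-1) = (-2 + i, -1 + i).
A real fundamental pair from Re and Im of e^((1+3i)t)v: X_1 = e^(t)(cos(3t)·(-2,-1) + sin(3t)·(-1,-1)), X_2 = e^(t)(sin(3t)·(-2,-1) - cos(3t)·(-1,-1)).
General solution: c_1X_1 + c_2X_2.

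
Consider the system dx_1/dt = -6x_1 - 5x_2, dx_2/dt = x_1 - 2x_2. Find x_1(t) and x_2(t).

Coefficient matrix A = [[-6, -5], [1, -2]].
Characteristic polynomial det(A - λI) = λ^2 + 8λ + 17 = 0.
Eigenvalues λ = -4 ± i (complex conjugate pair).
For λ=-4+i: an eigenvector is (-1,0) - i(2,-1) = (-1 - 2i, 0 + i).
A real fundamental pair from Re and Im of e^((-4+i)t)v: X_1 = e^(-4t)(cos(t)·(-1,0) + sin(t)·(2,-1)), X_2 = e^(-4t)(sin(t)·(-1,0) - cos(t)·(2,-1)).
General solution: c_1X_1 + c_2X_2.

x_1(t) = 2c_1e^(-4t)sin(t) - c_1e^(-4t)cos(t) - c_2e^(-4t)sin(t) - 2c_2e^(-4t)cos(t), x_2(t) = -c_1e^(-4t)sin(t) + c_2e^(-4t)cos(t)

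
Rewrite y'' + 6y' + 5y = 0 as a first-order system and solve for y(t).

Let x_1 = y, x_2 = y'. Then x_1' = x_2 and x_2' = -5x_1 - 6x_2.
A = [[0,1],[-5,-6]]; det(A-λI) = λ^2 + 6λ + 5.
Eigenvalues λ = -1, -5 with eigenvectors (1,-1), (1,-5).

y(t) = c_1e^(-t) + c_2e^(-5t)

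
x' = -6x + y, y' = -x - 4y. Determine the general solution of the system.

x(t) = -C_1e^(-5t) - C_2te^(-5t) + C_2e^(-5t), y(t) = -C_1e^(-5t) - C_2te^(-5t)

Coefficient matrix A = [[-6, 1], [-1, -4]].
Characteristic polynomial det(A - λI) = λ^2 + 10λ + 25 = 0.
Single eigenvalue λ = -5 with algebraic multiplicity 2.
Eigenvector v = (-1,-1); generalized eigenvector w with (A-λI)w=v is (1,0).
General solution: e^(-5t)[C_1·v + C_2·(t·v + w)].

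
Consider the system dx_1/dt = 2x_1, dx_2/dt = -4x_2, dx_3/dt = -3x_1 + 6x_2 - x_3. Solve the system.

Coefficient matrix A = [[2, 0, 0], [0, -4, 0], [-3, 6, -1]].
det(A - λI) = 0 gives eigenvalues λ = 2, -1, -4.
For λ=2: eigenvector (1,0,-1).
For λ=-1: eigenvector (0,0,1).
For λ=-4: eigenvector (0,1,-2).
General solution: c_1e^(2t)(1,0,-1) + c_2e^(-t)(0,0,1) + c_3e^(-4t)(0,1,-2).

x_1(t) = c_1e^(2t), x_2(t) = c_3e^(-4t), x_3(t) = -c_1e^(2t) + c_2e^(-t) - 2c_3e^(-4t)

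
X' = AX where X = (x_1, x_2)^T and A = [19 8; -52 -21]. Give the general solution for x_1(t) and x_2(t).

Coefficient matrix A = [[19, 8], [-52, -21]].
Characteristic polynomial det(A - λI) = λ^2 + 2λ + 17 = 0.
Eigenvalues λ = -1 ± 4i (complex conjugate pair).
For λ=-1+4i: an eigenvector is (1,-2) - i(1,-3) = (1 - i, -2 + 3i).
A real fundamental pair from Re and Im of e^((-1+4i)t)v: X_1 = e^(-t)(cos(4t)·(1,-2) + sin(4t)·(1,-3)), X_2 = e^(-t)(sin(4t)·(1,-2) - cos(4t)·(1,-3)).
General solution: c_1X_1 + c_2X_2.

x_1(t) = c_1e^(-t)sin(4t) + c_1e^(-t)cos(4t) + c_2e^(-t)sin(4t) - c_2e^(-t)cos(4t), x_2(t) = -3c_1e^(-t)sin(4t) - 2c_1e^(-t)cos(4t) - 2c_2e^(-t)sin(4t) + 3c_2e^(-t)cos(4t)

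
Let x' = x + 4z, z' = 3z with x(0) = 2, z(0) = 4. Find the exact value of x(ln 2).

52

A = [[1,4],[0,3]]; eigenvalues λ = 3, 1.
Eigenvectors: (-2,-1) for λ=3, (-1,0) for λ=1.
From the initial condition, c_1 = -4, c_2 = 6.
x(ln 2) = (-4)(2^3)(-2) + (6)(2^1)(-1) = 52.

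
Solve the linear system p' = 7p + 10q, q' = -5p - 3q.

Coefficient matrix A = [[7, 10], [-5, -3]].
Characteristic polynomial det(A - λI) = λ^2 - 4λ + 29 = 0.
Eigenvalues λ = 2 ± 5i (complex conjugate pair).
For λ=2+5i: an eigenvector is (-1,1) - i(1,0) = (-1 - i, 1).
A real fundamental pair from Re and Im of e^((2+5i)t)v: X_1 = e^(2t)(cos(5t)·(-1,1) + sin(5t)·(1,0)), X_2 = e^(2t)(sin(5t)·(-1,1) - cos(5t)·(1,0)).
General solution: C_1X_1 + C_2X_2.

p(t) = C_1e^(2t)sin(5t) - C_1e^(2t)cos(5t) - C_2e^(2t)sin(5t) - C_2e^(2t)cos(5t), q(t) = C_1e^(2t)cos(5t) + C_2e^(2t)sin(5t)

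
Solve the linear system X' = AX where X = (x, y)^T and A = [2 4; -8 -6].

x(t) = -C_1e^(-2t)sin(4t) + C_2e^(-2t)cos(4t), y(t) = C_1e^(-2t)sin(4t) - C_1e^(-2t)cos(4t) - C_2e^(-2t)sin(4t) - C_2e^(-2t)cos(4t)

Coefficient matrix A = [[2, 4], [-8, -6]].
Characteristic polynomial det(A - λI) = λ^2 + 4λ + 20 = 0.
Eigenvalues λ = -2 ± 4i (complex conjugate pair).
For λ=-2+4i: an eigenvector is (0,-1) - i(-1,1) = (0 + i, -1 - i).
A real fundamental pair from Re and Im of e^((-2+4i)t)v: X_1 = e^(-2t)(cos(4t)·(0,-1) + sin(4t)·(-1,1)), X_2 = e^(-2t)(sin(4t)·(0,-1) - cos(4t)·(-1,1)).
General solution: C_1X_1 + C_2X_2.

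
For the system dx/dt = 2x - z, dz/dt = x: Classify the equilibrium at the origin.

unstable improper node

A = [[2,-1],[1,0]]; det(A-λI) = λ^2 - 2λ + 1.
repeated λ = 1 with a single eigenvector.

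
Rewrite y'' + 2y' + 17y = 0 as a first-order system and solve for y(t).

y(t) = C_1e^(-t)cos(4t) + C_2e^(-t)sin(4t)

Let x_1 = y, x_2 = y'. Then x_1' = x_2 and x_2' = -17x_1 - 2x_2.
A = [[0,1],[-17,-2]]; det(A-λI) = λ^2 + 2λ + 17.
Eigenvalues λ = -1 ± 4i.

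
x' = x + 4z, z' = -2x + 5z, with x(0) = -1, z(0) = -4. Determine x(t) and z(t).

Coefficient matrix A = [[1, 4], [-2, 5]].
Characteristic polynomial det(A - λI) = λ^2 - 6λ + 13 = 0.
Eigenvalues λ = 3 ± 2i (complex conjugate pair).
For λ=3+2i: an eigenvector is (-1,0) - i(1,1) = (-1 - i, 0 - i).
A real fundamental pair from Re and Im of e^((3+2i)t)v: X_1 = e^(3t)(cos(2t)·(-1,0) + sin(2t)·(1,1)), X_2 = e^(3t)(sin(2t)·(-1,0) - cos(2t)·(1,1)).
General solution: C_1X_1 + C_2X_2.
Applying x(0)=-1, z(0)=-4 gives C_1=-3, C_2=4.

x(t) = -7e^(3t)sin(2t) - e^(3t)cos(2t), z(t) = -3e^(3t)sin(2t) - 4e^(3t)cos(2t)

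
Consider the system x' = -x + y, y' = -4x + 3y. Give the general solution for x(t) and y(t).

x(t) = -K_1e^(t) - K_2te^(t) + K_2e^(t), y(t) = -2K_1e^(t) - 2K_2te^(t) + K_2e^(t)

Coefficient matrix A = [[-1, 1], [-4, 3]].
Characteristic polynomial det(A - λI) = λ^2 - 2λ + 1 = 0.
Single eigenvalue λ = 1 with algebraic multiplicity 2.
Eigenvector v = (-1,-2); generalized eigenvector w with (A-λI)w=v is (1,1).
General solution: e^(t)[K_1·v + K_2·(t·v + w)].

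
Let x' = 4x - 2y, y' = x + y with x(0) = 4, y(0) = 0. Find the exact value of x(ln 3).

180

A = [[4,-2],[1,1]]; eigenvalues λ = 2, 3.
Eigenvectors: (-1,-1) for λ=2, (-2,-1) for λ=3.
From the initial condition, c_1 = 4, c_2 = -4.
x(ln 3) = (4)(3^2)(-1) + (-4)(3^3)(-2) = 180.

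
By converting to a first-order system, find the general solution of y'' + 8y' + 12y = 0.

y(t) = C_1e^(-2t) + C_2e^(-6t)

Let x_1 = y, x_2 = y'. Then x_1' = x_2 and x_2' = -12x_1 - 8x_2.
A = [[0,1],[-12,-8]]; det(A-λI) = λ^2 + 8λ + 12.
Eigenvalues λ = -2, -6 with eigenvectors (1,-2), (1,-6).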